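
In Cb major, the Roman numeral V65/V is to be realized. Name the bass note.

The applied chord V65/V is rooted on Db: Db-F-Ab-Cb.
The figure 65 means first inversion — the third is in the bass.

F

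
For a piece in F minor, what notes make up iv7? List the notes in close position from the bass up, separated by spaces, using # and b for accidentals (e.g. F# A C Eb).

Bb Db F Ab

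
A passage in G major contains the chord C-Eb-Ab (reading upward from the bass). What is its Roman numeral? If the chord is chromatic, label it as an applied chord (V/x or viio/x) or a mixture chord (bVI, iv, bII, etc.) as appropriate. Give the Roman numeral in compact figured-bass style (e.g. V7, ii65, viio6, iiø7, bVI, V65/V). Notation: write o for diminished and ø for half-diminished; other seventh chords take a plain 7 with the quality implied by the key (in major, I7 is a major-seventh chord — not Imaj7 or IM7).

The pitches Ab-C-Eb form a major triad rooted on Ab.
Ab is the lowered second degree of G major (diatonic 2 would be A). This is the Neapolitan sixth — a major triad on the lowered second degree, here in its customary first inversion.
With C in the bass the chord is in first inversion, so the figured bass is 6.

bII6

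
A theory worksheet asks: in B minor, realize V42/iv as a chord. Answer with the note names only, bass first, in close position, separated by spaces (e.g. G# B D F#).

The slash means an applied dominant: we want the dominant of iv. In B minor, iv is E minor, and its dominant is built on B.
Building a dominant seventh chord on B gives B-D#-F#-A.
With the 42 figure the chord is in third inversion; from the bass A upward in close position it reads A-B-D#-F#.

A B D# F#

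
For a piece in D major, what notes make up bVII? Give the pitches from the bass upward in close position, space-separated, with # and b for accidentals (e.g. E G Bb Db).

C E G

bVII is a major triad on the lowered seventh degree (the subtonic), borrowed from the parallel minor. In D major that root is C.
So the chord is C-E-G, a major triad.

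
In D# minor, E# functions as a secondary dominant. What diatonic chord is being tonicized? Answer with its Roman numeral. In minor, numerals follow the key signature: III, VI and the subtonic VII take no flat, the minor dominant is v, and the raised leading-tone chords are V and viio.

V

The chord is a major triad on E#.
A dominant resolves down a perfect fifth: E# → A#. In D# minor, A# is scale degree 5, i.e. V.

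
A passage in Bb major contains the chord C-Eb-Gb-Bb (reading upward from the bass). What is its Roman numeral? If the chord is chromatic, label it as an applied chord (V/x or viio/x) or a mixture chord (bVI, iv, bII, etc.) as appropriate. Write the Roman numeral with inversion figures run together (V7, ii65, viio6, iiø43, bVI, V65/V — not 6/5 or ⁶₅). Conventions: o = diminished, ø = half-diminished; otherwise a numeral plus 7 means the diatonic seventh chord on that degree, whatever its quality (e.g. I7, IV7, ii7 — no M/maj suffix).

iiø7

Stacked in thirds the chord is C-Eb-Gb-Bb: a half-diminished seventh chord on C.
C is the second degree of Bb major. This is the half-diminished supertonic seventh, borrowed from the parallel minor.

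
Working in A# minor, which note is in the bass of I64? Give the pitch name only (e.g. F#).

I in A# minor has root A#; the chord is A#-C##-E#.
The figure 64 means second inversion — the fifth is in the bass.

E#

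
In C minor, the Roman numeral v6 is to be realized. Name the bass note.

v in C minor has root G; the chord is G-Bb-D.
The figure 6 means first inversion — the third is in the bass.

Bb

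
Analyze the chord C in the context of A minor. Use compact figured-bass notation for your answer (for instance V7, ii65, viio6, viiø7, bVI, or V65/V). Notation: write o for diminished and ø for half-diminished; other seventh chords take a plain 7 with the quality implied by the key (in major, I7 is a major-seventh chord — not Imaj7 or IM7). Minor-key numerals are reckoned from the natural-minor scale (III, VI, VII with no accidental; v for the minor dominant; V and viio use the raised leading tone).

III

Stacked in thirds the chord is C-E-G: a major triad on C.
In A minor, C is the mediant; the diatonic major triad there is III.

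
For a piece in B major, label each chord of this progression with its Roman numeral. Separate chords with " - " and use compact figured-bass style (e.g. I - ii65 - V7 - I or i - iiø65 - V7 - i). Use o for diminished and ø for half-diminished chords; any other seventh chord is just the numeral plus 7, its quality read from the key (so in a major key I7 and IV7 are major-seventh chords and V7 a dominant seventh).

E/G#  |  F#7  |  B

E/G#: root E is the subdominant; major triad there is IV6.
F#7: root F# is the dominant; dominant seventh chord there is V7.
B: major triad on B = scale degree 1 → I.

IV6 - V7 - I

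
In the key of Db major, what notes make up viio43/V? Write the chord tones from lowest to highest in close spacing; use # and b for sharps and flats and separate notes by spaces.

The slash marks an applied leading-tone chord: viio of V. In Db major, V is Ab, so the leading tone to it is G, a half step below.
Building a fully diminished seventh chord on G gives G-Bb-Db-Fb.
With the 43 figure the chord is in second inversion; from the bass Db upward in close position it reads Db-Fb-G-Bb.

Db Fb G Bb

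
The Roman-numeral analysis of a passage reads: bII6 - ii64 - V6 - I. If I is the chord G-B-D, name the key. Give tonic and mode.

G major

I is given as G-B-D — a major triad with root G.
If G is scale degree 1 and the mode makes that degree carry a major triad, the tonic is G and the mode is major.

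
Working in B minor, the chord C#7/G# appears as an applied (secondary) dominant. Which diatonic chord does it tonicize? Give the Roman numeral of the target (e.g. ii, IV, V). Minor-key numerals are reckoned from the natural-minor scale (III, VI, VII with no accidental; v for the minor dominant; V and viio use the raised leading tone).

V

The chord is a dominant seventh chord on C#.
A dominant resolves down a perfect fifth: C# → F#. In B minor, F# is scale degree 5, i.e. V.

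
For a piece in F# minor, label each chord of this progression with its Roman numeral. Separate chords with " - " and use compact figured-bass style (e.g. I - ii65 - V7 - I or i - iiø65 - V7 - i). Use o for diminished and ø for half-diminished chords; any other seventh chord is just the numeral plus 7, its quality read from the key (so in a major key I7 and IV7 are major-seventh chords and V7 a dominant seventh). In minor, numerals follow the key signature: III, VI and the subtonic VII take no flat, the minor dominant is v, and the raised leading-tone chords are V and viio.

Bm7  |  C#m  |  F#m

Bm7 has root B, degree 4 in F# minor, so iv7.
C#m: minor triad on C# = scale degree 5 → v.
F#m has root F#, degree 1 in F# minor, so i.

iv7 - v - i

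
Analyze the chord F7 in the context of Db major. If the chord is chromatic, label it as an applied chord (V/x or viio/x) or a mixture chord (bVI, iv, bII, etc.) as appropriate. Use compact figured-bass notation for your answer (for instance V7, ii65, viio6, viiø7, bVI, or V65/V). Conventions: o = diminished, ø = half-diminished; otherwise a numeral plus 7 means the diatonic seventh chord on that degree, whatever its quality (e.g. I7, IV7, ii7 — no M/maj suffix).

Stacked in thirds the chord is F-A-C-Eb: a dominant seventh chord on F.
F is not a diatonic chord root with this quality in Db major, but it lies a perfect fifth above Bb (vi), so the chord functions as an applied dominant of vi.

V7/vi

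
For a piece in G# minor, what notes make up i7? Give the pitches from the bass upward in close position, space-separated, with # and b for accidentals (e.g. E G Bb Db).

G# B D# F#

The numeral's case and figure indicate a minor seventh chord. In G# minor its root, scale degree 1, is G#.
Stacking thirds from G# gives G#-B-D#-F#.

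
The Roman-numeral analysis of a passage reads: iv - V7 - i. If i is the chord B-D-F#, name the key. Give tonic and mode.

B minor

The chord Bm is a minor triad rooted on B; its label is i.
If B is scale degree 1 and the mode makes that degree carry a minor triad, the tonic is B and the mode is minor.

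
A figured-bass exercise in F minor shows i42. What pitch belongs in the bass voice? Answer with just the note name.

i in F minor has root F; the chord is F-Ab-C-Eb.
The figure 42 means third inversion — the seventh is in the bass.

Eb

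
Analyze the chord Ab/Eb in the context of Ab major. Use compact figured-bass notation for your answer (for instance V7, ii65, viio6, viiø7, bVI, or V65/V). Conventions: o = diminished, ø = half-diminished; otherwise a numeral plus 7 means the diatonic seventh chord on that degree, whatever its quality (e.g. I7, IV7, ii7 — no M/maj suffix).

The pitches Ab-C-Eb form a major triad rooted on Ab.
In Ab major, Ab is the tonic; the diatonic major triad there is I.
With Eb in the bass the chord is in second inversion, so the figured bass is 64.

I64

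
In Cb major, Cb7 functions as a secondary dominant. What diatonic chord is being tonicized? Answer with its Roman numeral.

The chord is a dominant seventh chord on Cb.
A dominant resolves down a perfect fifth: Cb → Fb. In Cb major, Fb is scale degree 4, i.e. IV.

IV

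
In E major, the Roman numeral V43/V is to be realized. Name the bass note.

C#

The applied chord V43/V is rooted on F#: F#-A#-C#-E.
The figure 43 means second inversion — the fifth is in the bass.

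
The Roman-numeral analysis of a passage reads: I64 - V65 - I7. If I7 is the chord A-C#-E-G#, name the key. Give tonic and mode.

A major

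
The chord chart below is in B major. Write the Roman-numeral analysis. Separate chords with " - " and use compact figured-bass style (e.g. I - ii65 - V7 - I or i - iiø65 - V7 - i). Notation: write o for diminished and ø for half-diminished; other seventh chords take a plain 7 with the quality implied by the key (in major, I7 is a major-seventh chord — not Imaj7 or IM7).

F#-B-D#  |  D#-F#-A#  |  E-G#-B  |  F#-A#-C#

F#-B-D#: major triad on B = scale degree 1 → I64.
D#-F#-A#: root D# is the mediant; minor triad there is iii.
E-G#-B: root E is the subdominant; major triad there is IV.
F#-A#-C#: major triad on F# = scale degree 5 → V.

I64 - iii - IV - V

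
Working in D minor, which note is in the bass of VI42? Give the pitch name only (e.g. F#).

A

VI in D minor has root Bb; the chord is Bb-D-F-A.
The figure 42 means third inversion — the seventh is in the bass.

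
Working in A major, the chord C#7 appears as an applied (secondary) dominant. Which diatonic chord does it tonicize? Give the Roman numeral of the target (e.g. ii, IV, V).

vi

The chord is a dominant seventh chord on C#.
A dominant resolves down a perfect fifth: C# → F#. In A major, F# is scale degree 6, i.e. vi.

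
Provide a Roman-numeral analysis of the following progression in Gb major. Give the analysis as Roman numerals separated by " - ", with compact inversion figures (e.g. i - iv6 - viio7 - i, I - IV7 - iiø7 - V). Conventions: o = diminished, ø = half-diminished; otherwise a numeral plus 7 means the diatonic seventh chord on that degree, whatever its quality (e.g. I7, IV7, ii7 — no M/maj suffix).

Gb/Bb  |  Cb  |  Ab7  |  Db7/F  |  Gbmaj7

Gb/Bb: root Gb is the tonic; major triad there is I6.
Cb: root Cb is the subdominant; major triad there is IV.
Ab7: a dominant seventh chord on Ab, the applied dominant of V → V7/V.
Db7/F: root Db is the dominant; dominant seventh chord there is V65.
Gbmaj7: major seventh chord on Gb = scale degree 1 → I7.

I6 - IV - V7/V - V65 - I7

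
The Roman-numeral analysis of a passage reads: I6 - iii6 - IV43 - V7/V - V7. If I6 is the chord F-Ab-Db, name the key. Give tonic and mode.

I6 is given as F-Ab-Db — a major triad with root Db.
If Db is scale degree 1 and the mode makes that degree carry a major triad, the tonic is Db and the mode is major.

Db major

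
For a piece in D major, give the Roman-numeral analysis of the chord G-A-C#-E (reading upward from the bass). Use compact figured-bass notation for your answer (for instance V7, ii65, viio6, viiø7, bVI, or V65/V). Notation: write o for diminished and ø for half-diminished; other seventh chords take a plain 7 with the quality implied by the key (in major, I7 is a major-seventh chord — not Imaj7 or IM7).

V42

Stacked in thirds the chord is A-C#-E-G: a dominant seventh chord on A.
In D major, A is the dominant; the diatonic dominant seventh chord there is V7.
With G in the bass the chord is in third inversion, so the figured bass is 42.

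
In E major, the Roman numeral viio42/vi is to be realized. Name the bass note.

The applied chord viio42/vi is rooted on B#: B#-D#-F#-A.
The figure 42 means third inversion — the seventh is in the bass.

A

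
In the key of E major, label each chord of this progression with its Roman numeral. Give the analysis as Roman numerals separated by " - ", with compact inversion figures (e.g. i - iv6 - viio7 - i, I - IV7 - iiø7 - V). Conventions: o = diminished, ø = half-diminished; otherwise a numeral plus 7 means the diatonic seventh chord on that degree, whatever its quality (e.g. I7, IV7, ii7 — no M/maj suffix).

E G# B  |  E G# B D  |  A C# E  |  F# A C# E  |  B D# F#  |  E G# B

I - V7/IV - IV - ii7 - V - I

E-G#-B has root E, degree 1 in E major, so I.
E-G#-B-D is the secondary dominant of IV (dominant seventh chord on E): V7/IV.
A-C#-E: root A is the subdominant; major triad there is IV.
F#-A-C#-E: minor seventh chord on F# = scale degree 2 → ii7.
B-D#-F# has root B, degree 5 in E major, so V.
E-G#-B: major triad on E = scale degree 1 → I.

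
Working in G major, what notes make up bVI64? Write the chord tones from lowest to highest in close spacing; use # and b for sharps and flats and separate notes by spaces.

bVI64 is a major triad on the lowered sixth degree, borrowed from the parallel minor. In G major that root is Eb.
So the chord is Eb-G-Bb, a major triad.
The figured bass 64 indicates second inversion, placing the fifth (Bb) in the bass: Bb-Eb-G.

Bb Eb G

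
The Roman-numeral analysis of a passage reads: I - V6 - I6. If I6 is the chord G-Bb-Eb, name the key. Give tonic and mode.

Eb major

The chord Eb/G is a major triad rooted on Eb; its label is I6.
If Eb is scale degree 1 and the mode makes that degree carry a major triad, the tonic is Eb and the mode is major.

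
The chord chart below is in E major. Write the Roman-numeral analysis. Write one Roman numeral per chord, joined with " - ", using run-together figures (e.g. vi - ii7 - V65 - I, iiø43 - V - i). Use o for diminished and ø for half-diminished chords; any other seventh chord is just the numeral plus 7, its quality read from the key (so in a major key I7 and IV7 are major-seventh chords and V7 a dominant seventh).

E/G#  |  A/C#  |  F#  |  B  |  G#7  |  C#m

I6 - IV6 - V/V - V - V7/vi - vi

E/G#: major triad on E = scale degree 1 → I6.
A/C# has root A, degree 4 in E major, so IV6.
F#: chromatic; F# is V of V, so V/V.
B: root B is the dominant; major triad there is V.
G#7: a dominant seventh chord on G#, the applied dominant of vi → V7/vi.
C#m: root C# is the submediant; minor triad there is vi.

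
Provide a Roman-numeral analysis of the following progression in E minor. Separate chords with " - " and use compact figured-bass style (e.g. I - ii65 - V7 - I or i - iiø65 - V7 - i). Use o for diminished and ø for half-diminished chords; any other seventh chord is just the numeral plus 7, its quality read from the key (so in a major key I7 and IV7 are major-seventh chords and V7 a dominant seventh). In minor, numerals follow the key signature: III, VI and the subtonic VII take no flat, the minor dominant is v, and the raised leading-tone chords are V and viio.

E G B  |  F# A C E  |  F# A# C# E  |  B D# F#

i - iiø7 - V7/V - V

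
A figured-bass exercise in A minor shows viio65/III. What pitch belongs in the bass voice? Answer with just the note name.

D

The applied chord viio65/III is rooted on B: B-D-F-Ab.
The figure 65 means first inversion — the third is in the bass.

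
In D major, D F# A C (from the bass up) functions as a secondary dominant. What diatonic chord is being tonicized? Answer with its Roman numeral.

IV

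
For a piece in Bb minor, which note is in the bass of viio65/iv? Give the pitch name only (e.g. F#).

The applied chord viio65/iv is rooted on D: D-F-Ab-Cb.
The figure 65 means first inversion — the third is in the bass.

F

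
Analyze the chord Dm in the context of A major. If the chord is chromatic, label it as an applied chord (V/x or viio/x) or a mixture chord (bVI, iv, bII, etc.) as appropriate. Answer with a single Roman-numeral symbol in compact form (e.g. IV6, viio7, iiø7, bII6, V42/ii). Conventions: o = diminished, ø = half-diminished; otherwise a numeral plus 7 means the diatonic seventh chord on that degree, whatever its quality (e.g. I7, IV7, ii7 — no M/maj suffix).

The pitches D-F-A form a minor triad rooted on D.
D is the fourth degree of A major. This is the minor subdominant, borrowed from the parallel minor.

iv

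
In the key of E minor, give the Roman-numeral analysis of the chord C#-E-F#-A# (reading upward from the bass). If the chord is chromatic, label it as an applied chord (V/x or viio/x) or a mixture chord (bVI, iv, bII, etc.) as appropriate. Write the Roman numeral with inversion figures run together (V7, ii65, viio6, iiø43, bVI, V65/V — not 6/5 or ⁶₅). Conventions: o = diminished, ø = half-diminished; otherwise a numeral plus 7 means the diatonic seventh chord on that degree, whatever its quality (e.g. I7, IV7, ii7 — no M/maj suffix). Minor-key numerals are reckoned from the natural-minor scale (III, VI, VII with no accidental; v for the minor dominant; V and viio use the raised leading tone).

Stacked in thirds the chord is F#-A#-C#-E: a dominant seventh chord on F#.
F# is not a diatonic chord root with this quality in E minor, but it lies a perfect fifth above B (V), so the chord functions as an applied dominant of V.
With C# in the bass the chord is in second inversion, so the figured bass is 43.

V43/V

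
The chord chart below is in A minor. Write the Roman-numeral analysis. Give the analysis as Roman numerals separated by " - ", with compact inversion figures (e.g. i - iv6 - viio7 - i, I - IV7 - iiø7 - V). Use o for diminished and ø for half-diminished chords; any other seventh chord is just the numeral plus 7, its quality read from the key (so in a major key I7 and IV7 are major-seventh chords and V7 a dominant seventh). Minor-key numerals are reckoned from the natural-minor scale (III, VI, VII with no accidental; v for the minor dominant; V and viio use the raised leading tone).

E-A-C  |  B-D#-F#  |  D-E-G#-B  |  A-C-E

i64 - V/V - V42 - i

E-A-C: root A is the tonic; minor triad there is i64.
B-D#-F#: chromatic; B is V of V, so V/V.
D-E-G#-B: dominant seventh chord on E = scale degree 5 → V42.
A-C-E: root A is the tonic; minor triad there is i.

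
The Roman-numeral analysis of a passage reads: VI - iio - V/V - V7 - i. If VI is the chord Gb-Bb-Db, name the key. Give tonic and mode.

VI is given as Gb-Bb-Db — a major triad with root Gb.
If Gb is scale degree 6 and the mode makes that degree carry a major triad, the tonic is Bb and the mode is minor.

Bb minor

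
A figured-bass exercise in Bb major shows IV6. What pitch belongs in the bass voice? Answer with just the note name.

G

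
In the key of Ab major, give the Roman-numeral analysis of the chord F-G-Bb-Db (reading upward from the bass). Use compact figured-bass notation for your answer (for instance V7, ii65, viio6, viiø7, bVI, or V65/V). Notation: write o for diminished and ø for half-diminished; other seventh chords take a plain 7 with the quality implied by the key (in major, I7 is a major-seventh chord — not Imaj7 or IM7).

viiø42

The pitches G-Bb-Db-F form a half-diminished seventh chord rooted on G.
G is scale degree 7 in Ab major, and a half-diminished seventh chord on that degree is written viiø7.
With F in the bass the chord is in third inversion, so the figured bass is 42.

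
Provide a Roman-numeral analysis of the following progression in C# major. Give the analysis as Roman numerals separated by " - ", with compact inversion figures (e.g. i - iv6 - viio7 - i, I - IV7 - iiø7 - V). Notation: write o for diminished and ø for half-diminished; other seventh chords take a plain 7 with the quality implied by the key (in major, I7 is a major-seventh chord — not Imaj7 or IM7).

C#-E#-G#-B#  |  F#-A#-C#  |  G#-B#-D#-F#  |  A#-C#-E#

C#-E#-G#-B# has root C#, degree 1 in C# major, so I7.
F#-A#-C# has root F#, degree 4 in C# major, so IV.
G#-B#-D#-F# has root G#, degree 5 in C# major, so V7.
A#-C#-E# has root A#, degree 6 in C# major, so vi.

I7 - IV - V7 - vi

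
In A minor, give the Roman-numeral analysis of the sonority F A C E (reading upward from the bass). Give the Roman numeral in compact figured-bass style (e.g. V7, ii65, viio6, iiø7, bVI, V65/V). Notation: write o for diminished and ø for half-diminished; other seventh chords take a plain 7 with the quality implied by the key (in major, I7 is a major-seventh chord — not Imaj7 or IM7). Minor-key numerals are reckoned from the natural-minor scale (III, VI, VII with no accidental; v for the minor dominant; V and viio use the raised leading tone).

The pitches F-A-C-E form a major seventh chord rooted on F.
In A minor, F is the submediant; the diatonic major seventh chord there is VI7.

VI7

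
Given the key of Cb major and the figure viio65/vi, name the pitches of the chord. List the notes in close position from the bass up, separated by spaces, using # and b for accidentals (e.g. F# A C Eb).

The slash marks an applied leading-tone chord: viio of vi. In Cb major, vi is Ab, so the leading tone to it is G, a half step below.
Building a fully diminished seventh chord on G gives G-Bb-Db-Fb.
With the 65 figure the chord is in first inversion; from the bass Bb upward in close position it reads Bb-Db-Fb-G.

Bb Db Fb G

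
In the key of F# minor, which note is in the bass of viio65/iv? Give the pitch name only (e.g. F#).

C#

The applied chord viio65/iv is rooted on A#: A#-C#-E-G.
The figure 65 means first inversion — the third is in the bass.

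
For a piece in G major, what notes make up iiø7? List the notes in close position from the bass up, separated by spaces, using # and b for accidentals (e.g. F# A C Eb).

Scale degree 2 in G major is A; here the chord built on it is altered to a half-diminished seventh chord. iiø7 is the half-diminished supertonic seventh, borrowed from the parallel minor.
So the chord is A-C-Eb-G, a half-diminished seventh chord.

A C Eb G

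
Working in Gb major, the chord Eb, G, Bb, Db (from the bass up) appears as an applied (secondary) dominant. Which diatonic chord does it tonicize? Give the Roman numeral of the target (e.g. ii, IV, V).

ii

The chord is a dominant seventh chord on Eb.
A dominant resolves down a perfect fifth: Eb → Ab. In Gb major, Ab is scale degree 2, i.e. ii.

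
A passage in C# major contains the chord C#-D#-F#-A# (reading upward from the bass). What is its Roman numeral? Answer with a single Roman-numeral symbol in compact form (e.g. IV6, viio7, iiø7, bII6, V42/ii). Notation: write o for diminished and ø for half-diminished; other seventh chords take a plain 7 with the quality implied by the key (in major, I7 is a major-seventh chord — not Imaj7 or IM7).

ii42

Stacked in thirds the chord is D#-F#-A#-C#: a minor seventh chord on D#.
In C# major, D# is the supertonic; the diatonic minor seventh chord there is ii7.
With C# in the bass the chord is in third inversion, so the figured bass is 42.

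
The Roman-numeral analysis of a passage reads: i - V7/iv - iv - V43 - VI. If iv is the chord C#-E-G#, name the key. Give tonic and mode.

The anchor chord is a minor triad on C#, labeled iv.
Counting down 3 scale steps from C# places the tonic on G#; a minor triad on degree 4 is diatonic only in minor.

G# minor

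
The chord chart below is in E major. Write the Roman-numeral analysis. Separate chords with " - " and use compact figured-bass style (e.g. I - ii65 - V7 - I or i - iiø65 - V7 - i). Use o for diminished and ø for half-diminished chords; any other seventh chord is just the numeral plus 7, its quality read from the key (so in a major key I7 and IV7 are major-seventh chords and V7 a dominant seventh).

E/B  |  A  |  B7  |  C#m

I64 - IV - V7 - vi

E/B: major triad on E = scale degree 1 → I64.
A has root A, degree 4 in E major, so IV.
B7: dominant seventh chord on B = scale degree 5 → V7.
C#m: minor triad on C# = scale degree 6 → vi.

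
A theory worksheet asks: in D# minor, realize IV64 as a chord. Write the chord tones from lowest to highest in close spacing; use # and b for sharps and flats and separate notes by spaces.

IV64 is the major subdominant, borrowed from the parallel major. In D# minor that root is G#.
So the chord is G#-B#-D#, a major triad.
The figured bass 64 indicates second inversion, placing the fifth (D#) in the bass: D#-G#-B#.

D# G# B#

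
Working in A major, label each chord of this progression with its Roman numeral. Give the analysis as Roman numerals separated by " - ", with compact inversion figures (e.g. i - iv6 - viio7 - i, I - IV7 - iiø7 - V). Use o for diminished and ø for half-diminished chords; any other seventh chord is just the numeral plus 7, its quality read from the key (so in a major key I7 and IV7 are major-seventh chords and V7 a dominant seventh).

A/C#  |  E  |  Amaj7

I6 - V - I7

A/C#: root A is the tonic; major triad there is I6.
E: root E is the dominant; major triad there is V.
Amaj7: major seventh chord on A = scale degree 1 → I7.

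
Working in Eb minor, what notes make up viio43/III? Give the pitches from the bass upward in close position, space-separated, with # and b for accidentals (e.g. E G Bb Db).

viio43/III is a secondary leading-tone chord. The target III is Gb in Eb minor; the applied chord is rooted a semitone below, on F.
Building a fully diminished seventh chord on F gives F-Ab-Cb-Ebb.
The figured bass 43 indicates second inversion, placing the fifth (Cb) in the bass: Cb-Ebb-F-Ab.

Cb Ebb F Ab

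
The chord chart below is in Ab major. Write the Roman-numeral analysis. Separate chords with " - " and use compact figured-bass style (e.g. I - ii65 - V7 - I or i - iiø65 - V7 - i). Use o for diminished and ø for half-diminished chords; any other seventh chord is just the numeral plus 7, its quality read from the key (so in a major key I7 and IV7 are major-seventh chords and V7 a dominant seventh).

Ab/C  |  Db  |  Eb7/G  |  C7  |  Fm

I6 - IV - V65 - V7/vi - vi

Ab/C has root Ab, degree 1 in Ab major, so I6.
Db: root Db is the subdominant; major triad there is IV.
Eb7/G has root Eb, degree 5 in Ab major, so V65.
C7 is the secondary dominant of vi (dominant seventh chord on C): V7/vi.
Fm: minor triad on F = scale degree 6 → vi.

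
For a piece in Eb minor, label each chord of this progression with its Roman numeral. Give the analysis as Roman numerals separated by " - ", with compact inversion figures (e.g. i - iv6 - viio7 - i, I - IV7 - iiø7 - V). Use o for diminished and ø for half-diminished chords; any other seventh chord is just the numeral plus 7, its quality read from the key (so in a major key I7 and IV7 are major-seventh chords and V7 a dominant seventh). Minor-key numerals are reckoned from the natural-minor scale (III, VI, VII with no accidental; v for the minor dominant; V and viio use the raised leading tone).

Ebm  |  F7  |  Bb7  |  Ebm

i - V7/V - V7 - i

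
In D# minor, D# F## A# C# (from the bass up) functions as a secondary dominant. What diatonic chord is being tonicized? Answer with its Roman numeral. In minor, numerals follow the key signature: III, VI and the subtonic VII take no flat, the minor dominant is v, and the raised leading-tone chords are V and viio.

iv

The chord is a dominant seventh chord on D#.
A dominant resolves down a perfect fifth: D# → G#. In D# minor, G# is scale degree 4, i.e. iv.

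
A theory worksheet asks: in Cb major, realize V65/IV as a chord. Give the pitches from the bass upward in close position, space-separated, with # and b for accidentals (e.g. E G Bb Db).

Eb Gb Bbb Cb

The slash means an applied dominant: we want the dominant of IV. In Cb major, IV is Fb major, and its dominant is built on Cb.
Building a dominant seventh chord on Cb gives Cb-Eb-Gb-Bbb.
The figured bass 65 indicates first inversion, placing the third (Eb) in the bass: Eb-Gb-Bbb-Cb.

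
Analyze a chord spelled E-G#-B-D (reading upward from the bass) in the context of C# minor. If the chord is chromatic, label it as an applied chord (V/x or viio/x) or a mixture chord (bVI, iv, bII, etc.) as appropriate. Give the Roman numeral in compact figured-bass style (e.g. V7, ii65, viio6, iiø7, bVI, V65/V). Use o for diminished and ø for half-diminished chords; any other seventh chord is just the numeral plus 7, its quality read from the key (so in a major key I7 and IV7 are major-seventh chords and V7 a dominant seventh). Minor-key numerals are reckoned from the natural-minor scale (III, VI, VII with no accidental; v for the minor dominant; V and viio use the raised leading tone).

V7/VI

Stacked in thirds the chord is E-G#-B-D: a dominant seventh chord on E.
E is not a diatonic chord root with this quality in C# minor, but it lies a perfect fifth above A (VI), so the chord functions as an applied dominant of VI.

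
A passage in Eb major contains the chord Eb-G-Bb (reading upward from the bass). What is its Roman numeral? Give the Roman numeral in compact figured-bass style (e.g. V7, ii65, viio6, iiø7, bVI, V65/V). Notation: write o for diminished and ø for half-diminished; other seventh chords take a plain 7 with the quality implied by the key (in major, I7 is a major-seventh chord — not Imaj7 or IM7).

The pitches Eb-G-Bb form a major triad rooted on Eb.
Eb is scale degree 1 in Eb major, and a major triad on that degree is written I.

I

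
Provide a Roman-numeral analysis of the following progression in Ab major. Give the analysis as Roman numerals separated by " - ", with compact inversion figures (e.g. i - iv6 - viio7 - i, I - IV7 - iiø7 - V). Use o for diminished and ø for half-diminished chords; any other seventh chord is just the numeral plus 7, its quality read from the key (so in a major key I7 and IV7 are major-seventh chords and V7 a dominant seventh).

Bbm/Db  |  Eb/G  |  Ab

ii6 - V6 - I

Bbm/Db has root Bb, degree 2 in Ab major, so ii6.
Eb/G: major triad on Eb = scale degree 5 → V6.
Ab has root Ab, degree 1 in Ab major, so I.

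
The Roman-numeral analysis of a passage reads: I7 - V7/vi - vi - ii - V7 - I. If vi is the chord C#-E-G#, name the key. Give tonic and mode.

E major

vi is given as C#-E-G# — a minor triad with root C#.
If C# is scale degree 6 and the mode makes that degree carry a minor triad, the tonic is E and the mode is major.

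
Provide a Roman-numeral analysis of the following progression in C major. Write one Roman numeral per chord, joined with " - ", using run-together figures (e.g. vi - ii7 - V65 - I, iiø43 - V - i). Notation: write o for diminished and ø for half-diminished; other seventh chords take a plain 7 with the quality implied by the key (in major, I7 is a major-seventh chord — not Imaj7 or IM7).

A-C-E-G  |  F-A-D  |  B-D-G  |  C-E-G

vi7 - ii6 - V6 - I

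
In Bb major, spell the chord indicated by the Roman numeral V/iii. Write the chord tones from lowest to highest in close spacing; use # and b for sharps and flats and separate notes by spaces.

The slash means an applied dominant: we want the dominant of iii. In Bb major, iii is D minor, and its dominant is built on A.
Building a major triad on A gives A-C#-E.

A C# E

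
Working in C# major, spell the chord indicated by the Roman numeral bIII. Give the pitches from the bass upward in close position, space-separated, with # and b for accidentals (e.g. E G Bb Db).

E G# B

Scale degree 3 in C# major is E#; lowering it a half step gives E. bIII is a major triad on the lowered third degree, borrowed from the parallel minor.
So the chord is E-G#-B, a major triad.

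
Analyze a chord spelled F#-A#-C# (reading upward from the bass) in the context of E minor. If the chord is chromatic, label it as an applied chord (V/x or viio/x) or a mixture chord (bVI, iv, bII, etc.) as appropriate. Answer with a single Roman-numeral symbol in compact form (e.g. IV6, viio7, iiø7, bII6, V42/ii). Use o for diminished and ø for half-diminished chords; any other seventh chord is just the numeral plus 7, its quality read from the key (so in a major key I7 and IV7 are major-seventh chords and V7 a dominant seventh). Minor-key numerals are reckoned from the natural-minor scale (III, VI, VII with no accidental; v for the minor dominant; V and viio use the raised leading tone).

The pitches F#-A#-C# form a major triad rooted on F#.
F# is not a diatonic chord root with this quality in E minor, but it lies a perfect fifth above B (V), so the chord functions as an applied dominant of V.

V/V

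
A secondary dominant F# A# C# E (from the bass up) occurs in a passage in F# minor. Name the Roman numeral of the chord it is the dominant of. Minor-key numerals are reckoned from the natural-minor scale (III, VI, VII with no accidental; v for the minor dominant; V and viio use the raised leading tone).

The chord is a dominant seventh chord on F#.
A dominant resolves down a perfect fifth: F# → B. In F# minor, B is scale degree 4, i.e. iv.

iv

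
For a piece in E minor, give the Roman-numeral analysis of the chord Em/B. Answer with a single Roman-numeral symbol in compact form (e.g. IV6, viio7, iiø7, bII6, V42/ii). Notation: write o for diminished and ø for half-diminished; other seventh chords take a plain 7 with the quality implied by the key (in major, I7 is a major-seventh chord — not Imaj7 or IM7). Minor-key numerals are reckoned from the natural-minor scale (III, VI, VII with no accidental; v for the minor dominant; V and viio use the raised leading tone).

i64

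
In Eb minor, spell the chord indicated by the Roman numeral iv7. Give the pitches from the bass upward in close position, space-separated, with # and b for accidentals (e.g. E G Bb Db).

Ab Cb Eb Gb

In Eb minor, the subdominant is Ab, and the diatonic chord built there is a minor seventh chord.
Stacking thirds from Ab gives Ab-Cb-Eb-Gb.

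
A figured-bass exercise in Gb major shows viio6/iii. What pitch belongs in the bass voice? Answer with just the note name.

C

The applied chord viio6/iii is rooted on A: A-C-Eb.
The figure 6 means first inversion — the third is in the bass.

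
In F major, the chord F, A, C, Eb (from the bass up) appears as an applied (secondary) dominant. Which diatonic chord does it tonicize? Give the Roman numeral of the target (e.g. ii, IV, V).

IV

The chord is a dominant seventh chord on F.
A dominant resolves down a perfect fifth: F → Bb. In F major, Bb is scale degree 4, i.e. IV.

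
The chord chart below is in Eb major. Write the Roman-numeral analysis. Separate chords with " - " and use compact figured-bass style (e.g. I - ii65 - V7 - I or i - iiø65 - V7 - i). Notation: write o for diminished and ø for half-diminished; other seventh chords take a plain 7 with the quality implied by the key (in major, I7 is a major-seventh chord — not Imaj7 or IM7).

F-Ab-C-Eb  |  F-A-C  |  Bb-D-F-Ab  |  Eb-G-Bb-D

ii7 - V/V - V7 - I7

F-Ab-C-Eb: root F is the supertonic; minor seventh chord there is ii7.
F-A-C is the secondary dominant of V (major triad on F): V/V.
Bb-D-F-Ab: root Bb is the dominant; dominant seventh chord there is V7.
Eb-G-Bb-D: root Eb is the tonic; major seventh chord there is I7.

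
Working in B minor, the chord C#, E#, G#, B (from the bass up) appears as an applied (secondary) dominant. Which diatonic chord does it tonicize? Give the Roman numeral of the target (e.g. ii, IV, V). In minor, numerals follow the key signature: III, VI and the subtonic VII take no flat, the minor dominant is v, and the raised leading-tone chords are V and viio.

V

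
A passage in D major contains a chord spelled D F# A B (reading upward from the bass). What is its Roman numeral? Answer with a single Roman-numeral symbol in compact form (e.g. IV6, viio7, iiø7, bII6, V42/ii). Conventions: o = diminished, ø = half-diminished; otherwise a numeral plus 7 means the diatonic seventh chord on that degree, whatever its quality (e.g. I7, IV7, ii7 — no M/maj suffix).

The pitches B-D-F#-A form a minor seventh chord rooted on B.
In D major, B is the submediant; the diatonic minor seventh chord there is vi7.
With D in the bass the chord is in first inversion, so the figured bass is 65.

vi65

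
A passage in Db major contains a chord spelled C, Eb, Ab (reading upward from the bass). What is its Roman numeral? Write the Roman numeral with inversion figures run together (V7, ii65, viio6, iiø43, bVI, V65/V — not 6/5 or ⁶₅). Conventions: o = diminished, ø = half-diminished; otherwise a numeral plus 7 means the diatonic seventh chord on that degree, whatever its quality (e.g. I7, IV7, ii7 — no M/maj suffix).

V6

The pitches Ab-C-Eb form a major triad rooted on Ab.
In Db major, Ab is the dominant; the diatonic major triad there is V.
With C in the bass the chord is in first inversion, so the figured bass is 6.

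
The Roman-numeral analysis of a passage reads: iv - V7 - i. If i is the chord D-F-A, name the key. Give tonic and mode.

The chord Dm is a minor triad rooted on D; its label is i.
If D is scale degree 1 and the mode makes that degree carry a minor triad, the tonic is D and the mode is minor.

D minor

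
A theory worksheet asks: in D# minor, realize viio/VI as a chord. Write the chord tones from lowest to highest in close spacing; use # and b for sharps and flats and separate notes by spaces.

A# C# E

viio/VI is a secondary leading-tone chord. The target VI is B in D# minor; the applied chord is rooted a semitone below, on A#.
Building a diminished triad on A# gives A#-C#-E.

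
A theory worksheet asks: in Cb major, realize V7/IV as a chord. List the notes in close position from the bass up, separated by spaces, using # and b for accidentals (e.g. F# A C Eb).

Cb Eb Gb Bbb

V7/IV is a secondary dominant — the dominant seventh of IV. IV in Cb major is Fb, so the applied chord's root is Cb, a perfect fifth above.
Building a dominant seventh chord on Cb gives Cb-Eb-Gb-Bbb.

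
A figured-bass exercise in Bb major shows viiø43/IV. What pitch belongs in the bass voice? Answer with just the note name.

The applied chord viiø43/IV is rooted on D: D-F-Ab-C.
The figure 43 means second inversion — the fifth is in the bass.

Ab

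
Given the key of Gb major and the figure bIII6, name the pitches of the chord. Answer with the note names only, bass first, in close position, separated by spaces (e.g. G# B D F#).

Scale degree 3 in Gb major is Bb; lowering it a half step gives Bbb. bIII6 is a major triad on the lowered third degree, borrowed from the parallel minor.
So the chord is Bbb-Db-Fb.
The figured bass 6 indicates first inversion, placing the third (Db) in the bass: Db-Fb-Bbb.

Db Fb Bbb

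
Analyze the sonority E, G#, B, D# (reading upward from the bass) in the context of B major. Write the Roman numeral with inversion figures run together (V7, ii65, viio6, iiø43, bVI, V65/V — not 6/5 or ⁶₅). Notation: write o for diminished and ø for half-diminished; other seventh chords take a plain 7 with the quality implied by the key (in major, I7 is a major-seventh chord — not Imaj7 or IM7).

IV7

Stacked in thirds the chord is E-G#-B-D#: a major seventh chord on E.
E is scale degree 4 in B major, and a major seventh chord on that degree is written IV7.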